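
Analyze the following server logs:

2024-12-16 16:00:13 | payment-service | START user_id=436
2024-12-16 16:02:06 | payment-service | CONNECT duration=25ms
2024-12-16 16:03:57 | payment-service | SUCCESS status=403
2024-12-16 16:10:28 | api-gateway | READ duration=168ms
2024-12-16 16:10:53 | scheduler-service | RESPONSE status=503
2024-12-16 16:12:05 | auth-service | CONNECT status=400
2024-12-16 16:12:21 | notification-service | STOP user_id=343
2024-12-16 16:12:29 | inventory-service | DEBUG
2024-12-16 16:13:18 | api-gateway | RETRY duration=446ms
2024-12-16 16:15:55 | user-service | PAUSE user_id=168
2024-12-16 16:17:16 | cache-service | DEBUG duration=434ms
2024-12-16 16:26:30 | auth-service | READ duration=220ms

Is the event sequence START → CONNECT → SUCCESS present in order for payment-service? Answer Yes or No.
Yes

To verify sequence order:

1. Find all events in sequence START → CONNECT → SUCCESS for payment-service
2. Extract their timestamps
3. Check if timestamps are in ascending order
4. Result: Yes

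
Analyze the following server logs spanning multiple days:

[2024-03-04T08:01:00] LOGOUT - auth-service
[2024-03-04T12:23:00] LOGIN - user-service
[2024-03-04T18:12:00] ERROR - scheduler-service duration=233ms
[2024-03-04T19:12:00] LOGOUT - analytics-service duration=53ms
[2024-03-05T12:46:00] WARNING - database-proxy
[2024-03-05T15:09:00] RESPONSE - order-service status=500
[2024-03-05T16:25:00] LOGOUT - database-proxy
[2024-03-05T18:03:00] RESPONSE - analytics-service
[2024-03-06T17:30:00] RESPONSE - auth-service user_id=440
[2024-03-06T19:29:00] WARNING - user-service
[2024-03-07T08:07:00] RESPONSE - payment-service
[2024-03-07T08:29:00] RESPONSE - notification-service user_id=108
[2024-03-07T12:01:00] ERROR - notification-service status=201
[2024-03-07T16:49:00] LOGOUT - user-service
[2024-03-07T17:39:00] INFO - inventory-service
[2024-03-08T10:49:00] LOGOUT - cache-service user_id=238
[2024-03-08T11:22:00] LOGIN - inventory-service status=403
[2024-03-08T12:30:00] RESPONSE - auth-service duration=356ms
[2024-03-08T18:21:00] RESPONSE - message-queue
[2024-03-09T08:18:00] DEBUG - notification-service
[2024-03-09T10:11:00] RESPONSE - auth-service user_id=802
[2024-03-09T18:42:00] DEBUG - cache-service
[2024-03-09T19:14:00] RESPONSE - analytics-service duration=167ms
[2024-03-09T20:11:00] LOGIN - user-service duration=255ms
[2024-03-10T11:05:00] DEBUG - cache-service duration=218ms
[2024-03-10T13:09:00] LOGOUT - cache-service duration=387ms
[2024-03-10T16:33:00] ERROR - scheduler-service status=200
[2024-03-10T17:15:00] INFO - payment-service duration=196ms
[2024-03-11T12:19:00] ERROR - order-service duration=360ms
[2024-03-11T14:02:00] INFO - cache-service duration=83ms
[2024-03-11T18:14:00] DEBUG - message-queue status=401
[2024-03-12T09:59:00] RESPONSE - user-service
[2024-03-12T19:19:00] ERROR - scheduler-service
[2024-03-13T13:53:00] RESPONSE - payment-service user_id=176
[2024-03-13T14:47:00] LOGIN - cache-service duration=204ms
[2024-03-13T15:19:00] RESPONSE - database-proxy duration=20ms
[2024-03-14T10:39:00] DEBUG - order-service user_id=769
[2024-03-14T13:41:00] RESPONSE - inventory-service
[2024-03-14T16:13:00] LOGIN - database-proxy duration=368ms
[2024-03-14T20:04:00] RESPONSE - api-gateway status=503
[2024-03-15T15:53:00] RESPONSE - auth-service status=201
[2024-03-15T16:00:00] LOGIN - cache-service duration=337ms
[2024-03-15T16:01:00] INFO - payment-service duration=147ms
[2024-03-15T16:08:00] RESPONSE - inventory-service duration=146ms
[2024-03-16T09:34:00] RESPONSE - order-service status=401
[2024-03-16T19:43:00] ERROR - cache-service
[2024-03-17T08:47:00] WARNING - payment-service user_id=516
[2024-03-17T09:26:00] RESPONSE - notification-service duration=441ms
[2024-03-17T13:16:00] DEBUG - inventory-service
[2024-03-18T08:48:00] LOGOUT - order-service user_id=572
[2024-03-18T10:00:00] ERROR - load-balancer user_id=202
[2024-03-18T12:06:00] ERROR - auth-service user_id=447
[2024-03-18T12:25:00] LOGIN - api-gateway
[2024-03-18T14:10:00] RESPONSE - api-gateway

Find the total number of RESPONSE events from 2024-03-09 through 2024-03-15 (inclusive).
9

To filter by date range:

1. Date range: 2024-03-09 through 2024-03-15, both dates inclusive
2. Filter for RESPONSE events whose date falls in this range
3. Count matching events: 9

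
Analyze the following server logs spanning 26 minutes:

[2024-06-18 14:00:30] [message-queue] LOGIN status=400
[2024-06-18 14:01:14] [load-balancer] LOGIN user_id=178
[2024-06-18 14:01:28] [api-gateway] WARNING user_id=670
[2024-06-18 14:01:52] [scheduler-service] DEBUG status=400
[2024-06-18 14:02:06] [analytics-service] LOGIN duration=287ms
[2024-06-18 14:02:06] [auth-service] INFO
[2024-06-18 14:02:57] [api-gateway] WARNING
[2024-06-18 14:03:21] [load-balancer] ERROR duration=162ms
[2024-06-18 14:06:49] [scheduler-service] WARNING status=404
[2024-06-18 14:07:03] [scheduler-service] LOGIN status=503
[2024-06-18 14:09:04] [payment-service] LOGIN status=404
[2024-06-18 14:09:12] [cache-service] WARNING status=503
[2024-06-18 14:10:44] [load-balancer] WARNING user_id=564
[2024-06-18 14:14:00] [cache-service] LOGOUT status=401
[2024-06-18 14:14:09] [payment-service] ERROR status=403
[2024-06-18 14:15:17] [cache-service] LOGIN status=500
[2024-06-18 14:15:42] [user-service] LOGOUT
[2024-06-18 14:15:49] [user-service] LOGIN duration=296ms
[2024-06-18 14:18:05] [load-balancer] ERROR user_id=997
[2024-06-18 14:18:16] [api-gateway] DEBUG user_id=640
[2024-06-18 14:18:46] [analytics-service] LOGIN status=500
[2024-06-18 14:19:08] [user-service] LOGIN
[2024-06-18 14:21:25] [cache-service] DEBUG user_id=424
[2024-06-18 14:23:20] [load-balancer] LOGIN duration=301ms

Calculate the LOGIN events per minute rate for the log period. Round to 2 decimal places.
0.38

To calculate the rate:

1. Count total LOGIN events: 10
2. Total time period: 26 minutes
3. Rate = 10 / 26 = 0.38 events per minute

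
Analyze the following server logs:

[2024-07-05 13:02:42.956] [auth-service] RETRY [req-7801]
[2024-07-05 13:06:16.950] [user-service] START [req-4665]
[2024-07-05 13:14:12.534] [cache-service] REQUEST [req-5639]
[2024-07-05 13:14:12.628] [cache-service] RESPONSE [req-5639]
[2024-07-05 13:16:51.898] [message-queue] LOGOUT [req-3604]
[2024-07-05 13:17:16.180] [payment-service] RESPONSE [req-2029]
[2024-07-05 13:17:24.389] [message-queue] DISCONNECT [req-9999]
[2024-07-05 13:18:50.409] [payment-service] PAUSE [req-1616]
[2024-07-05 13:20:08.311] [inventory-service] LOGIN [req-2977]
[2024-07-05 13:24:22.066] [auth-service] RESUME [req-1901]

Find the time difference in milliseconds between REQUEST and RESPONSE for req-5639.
94

To calculate latency:

1. Find REQUEST with id req-5639: 2024-07-05 13:14:12.534
2. Find RESPONSE with id req-5639: 2024-07-05 13:14:12.628
3. Latency: 2024-07-05 13:14:12.628 - 2024-07-05 13:14:12.534 = 94ms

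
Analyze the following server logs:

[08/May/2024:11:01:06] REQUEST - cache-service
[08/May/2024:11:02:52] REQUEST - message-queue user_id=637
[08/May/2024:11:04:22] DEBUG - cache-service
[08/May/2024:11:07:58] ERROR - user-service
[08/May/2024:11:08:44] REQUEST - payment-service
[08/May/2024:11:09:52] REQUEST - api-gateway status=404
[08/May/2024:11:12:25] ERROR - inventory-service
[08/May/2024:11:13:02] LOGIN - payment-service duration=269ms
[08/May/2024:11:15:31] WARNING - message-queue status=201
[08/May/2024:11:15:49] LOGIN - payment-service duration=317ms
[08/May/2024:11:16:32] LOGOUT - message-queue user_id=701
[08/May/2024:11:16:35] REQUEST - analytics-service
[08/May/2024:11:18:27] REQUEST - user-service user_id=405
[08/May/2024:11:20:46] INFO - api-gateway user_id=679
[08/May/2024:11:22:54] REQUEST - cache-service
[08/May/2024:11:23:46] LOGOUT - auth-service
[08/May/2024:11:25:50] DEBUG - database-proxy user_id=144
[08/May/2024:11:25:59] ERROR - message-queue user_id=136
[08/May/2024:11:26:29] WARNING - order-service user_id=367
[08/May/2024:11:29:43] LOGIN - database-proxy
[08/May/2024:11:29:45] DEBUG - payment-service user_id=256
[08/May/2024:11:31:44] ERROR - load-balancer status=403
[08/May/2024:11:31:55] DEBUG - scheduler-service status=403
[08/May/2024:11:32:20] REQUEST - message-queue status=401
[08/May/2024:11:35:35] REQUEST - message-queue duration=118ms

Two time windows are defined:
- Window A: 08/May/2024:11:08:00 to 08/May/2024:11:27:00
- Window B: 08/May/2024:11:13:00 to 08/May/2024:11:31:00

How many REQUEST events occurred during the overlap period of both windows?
3

To find overlap events:

1. Window A: 08/May/2024:11:08:00 to 08/May/2024:11:27:00
2. Window B: 08/May/2024:11:13:00 to 08/May/2024:11:31:00
3. Overlap period: 08/May/2024:11:13:00 to 08/May/2024:11:27:00
4. Count REQUEST events in overlap: 3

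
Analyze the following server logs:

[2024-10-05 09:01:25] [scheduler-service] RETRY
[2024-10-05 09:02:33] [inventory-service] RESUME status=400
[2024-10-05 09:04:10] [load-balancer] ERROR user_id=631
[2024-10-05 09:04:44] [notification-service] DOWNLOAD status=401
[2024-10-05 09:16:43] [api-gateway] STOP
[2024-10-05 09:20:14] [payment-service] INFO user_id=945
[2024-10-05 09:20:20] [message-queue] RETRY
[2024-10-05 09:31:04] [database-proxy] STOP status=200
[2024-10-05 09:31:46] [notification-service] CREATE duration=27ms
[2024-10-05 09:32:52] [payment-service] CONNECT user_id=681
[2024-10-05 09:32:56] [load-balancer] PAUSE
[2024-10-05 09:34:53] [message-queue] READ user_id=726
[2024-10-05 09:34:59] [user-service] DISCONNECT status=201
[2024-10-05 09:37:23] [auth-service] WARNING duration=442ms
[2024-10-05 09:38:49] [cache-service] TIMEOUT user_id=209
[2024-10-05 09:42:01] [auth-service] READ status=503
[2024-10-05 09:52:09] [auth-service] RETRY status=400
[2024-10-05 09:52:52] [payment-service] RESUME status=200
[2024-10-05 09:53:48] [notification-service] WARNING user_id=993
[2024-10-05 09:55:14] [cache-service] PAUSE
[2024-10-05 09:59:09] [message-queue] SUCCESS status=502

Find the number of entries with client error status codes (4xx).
3

To find matching entries:

1. Pattern to match: client error status codes (4xx)
2. Scan each log entry for the pattern
3. Count matches: 3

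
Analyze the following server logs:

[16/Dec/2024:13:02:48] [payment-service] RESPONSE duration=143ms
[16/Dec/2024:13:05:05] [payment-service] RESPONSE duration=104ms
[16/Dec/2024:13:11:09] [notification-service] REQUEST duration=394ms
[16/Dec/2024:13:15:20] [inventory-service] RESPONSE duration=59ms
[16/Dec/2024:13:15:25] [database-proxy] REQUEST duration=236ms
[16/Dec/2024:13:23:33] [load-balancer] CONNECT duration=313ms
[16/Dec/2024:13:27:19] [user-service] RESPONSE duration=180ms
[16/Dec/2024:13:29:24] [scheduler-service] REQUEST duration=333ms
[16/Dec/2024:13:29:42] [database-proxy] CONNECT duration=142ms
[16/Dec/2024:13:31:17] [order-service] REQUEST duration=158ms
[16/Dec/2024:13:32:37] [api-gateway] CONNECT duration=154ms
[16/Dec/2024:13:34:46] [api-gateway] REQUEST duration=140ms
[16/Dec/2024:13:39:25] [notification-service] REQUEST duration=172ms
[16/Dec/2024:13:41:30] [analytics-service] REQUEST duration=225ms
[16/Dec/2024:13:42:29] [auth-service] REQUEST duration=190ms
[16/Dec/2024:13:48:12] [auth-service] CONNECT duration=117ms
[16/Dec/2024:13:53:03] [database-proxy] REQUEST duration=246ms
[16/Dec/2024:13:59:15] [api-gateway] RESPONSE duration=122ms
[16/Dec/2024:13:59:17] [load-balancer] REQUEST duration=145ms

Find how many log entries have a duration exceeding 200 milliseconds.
6

To count timeouts:

1. Threshold: 200ms
2. Extract duration from each log entry
3. Count entries where duration > 200
4. Timeout count: 6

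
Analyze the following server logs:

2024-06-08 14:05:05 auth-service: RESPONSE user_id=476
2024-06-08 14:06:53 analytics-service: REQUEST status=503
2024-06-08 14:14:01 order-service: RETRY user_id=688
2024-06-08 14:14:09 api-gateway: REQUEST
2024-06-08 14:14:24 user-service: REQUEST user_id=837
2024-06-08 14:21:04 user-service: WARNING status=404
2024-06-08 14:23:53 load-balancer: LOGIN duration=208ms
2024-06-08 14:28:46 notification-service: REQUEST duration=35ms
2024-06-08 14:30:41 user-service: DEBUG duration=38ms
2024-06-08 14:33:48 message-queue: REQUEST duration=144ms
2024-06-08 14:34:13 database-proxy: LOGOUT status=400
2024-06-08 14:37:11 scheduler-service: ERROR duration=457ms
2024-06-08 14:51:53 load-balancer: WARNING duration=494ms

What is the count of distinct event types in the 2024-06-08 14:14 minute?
2

To count unique event types:

1. Filter events in the minute starting at 2024-06-08 14:14
2. Extract event types from matching entries
3. Count unique types: 2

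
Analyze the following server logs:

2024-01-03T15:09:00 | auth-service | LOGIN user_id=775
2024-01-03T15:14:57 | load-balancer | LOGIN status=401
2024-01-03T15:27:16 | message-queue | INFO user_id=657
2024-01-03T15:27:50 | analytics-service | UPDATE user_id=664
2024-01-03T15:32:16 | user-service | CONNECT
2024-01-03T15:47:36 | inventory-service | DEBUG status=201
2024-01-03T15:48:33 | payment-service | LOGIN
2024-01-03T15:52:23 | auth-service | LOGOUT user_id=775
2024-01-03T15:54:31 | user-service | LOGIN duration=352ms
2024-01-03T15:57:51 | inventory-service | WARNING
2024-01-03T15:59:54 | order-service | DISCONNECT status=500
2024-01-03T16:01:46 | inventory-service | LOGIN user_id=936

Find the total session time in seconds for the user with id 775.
2603

To calculate session duration:

1. Find LOGIN event for user_id=775: 2024-01-03T15:09:00
2. Find LOGOUT event for user_id=775: 2024-01-03T15:52:23
3. Session duration: 2024-01-03T15:52:23 - 2024-01-03T15:09:00 = 2603 seconds (43 minutes)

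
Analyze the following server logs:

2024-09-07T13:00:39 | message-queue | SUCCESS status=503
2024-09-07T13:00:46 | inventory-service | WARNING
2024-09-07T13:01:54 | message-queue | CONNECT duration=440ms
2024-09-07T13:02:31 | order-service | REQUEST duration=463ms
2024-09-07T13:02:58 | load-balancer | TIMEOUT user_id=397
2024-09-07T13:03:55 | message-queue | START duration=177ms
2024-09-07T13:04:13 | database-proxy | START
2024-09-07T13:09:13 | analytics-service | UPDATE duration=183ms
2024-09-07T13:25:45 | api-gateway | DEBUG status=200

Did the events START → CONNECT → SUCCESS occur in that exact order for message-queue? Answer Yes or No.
No

To verify sequence order:

1. Find all events in sequence START → CONNECT → SUCCESS for message-queue
2. Extract their timestamps
3. Check if timestamps are in ascending order
4. Result: No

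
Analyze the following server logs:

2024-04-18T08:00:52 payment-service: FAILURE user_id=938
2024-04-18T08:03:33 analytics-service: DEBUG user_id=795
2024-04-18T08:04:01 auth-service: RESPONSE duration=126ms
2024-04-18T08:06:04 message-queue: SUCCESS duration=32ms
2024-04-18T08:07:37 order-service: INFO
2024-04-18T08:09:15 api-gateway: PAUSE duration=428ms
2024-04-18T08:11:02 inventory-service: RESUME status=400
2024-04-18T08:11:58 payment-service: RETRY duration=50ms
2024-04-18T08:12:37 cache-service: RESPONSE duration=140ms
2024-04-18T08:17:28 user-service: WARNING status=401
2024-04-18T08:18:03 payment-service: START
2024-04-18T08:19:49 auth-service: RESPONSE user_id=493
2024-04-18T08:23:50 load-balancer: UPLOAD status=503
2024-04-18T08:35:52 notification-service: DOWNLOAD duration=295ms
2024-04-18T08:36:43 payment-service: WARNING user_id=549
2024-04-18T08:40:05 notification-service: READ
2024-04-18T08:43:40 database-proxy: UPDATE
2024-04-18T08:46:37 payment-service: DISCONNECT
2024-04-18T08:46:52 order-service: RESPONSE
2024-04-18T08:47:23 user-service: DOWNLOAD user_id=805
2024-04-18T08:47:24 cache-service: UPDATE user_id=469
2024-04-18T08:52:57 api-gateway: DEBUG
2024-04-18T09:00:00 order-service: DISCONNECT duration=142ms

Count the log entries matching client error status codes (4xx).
2

To find matching entries:

1. Pattern to match: client error status codes (4xx)
2. Scan each log entry for the pattern
3. Count matches: 2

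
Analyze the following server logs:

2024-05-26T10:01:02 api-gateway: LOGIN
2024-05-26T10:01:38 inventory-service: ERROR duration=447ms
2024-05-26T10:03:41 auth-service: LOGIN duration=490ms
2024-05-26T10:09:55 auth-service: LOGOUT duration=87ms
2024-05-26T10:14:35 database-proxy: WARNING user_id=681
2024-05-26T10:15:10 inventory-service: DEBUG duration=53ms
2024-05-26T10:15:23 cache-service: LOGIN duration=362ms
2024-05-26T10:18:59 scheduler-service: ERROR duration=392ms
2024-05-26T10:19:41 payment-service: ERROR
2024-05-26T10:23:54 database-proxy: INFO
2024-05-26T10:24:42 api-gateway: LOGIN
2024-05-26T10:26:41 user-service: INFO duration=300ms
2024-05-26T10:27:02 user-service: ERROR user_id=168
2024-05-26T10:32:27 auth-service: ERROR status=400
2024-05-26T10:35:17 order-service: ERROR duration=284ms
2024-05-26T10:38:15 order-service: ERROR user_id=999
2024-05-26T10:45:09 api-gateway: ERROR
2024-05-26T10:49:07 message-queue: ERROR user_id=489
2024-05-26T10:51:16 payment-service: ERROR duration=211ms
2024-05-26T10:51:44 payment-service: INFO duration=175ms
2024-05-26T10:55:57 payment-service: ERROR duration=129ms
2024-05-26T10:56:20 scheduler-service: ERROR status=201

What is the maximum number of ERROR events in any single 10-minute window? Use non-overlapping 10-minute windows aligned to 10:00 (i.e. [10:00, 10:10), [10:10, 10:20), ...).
3

To find the burst window:

1. Divide the log period into non-overlapping 10-minute windows starting at 10:00
2. Count ERROR events in each window
3. Find the window with maximum count
4. Maximum events in a window: 3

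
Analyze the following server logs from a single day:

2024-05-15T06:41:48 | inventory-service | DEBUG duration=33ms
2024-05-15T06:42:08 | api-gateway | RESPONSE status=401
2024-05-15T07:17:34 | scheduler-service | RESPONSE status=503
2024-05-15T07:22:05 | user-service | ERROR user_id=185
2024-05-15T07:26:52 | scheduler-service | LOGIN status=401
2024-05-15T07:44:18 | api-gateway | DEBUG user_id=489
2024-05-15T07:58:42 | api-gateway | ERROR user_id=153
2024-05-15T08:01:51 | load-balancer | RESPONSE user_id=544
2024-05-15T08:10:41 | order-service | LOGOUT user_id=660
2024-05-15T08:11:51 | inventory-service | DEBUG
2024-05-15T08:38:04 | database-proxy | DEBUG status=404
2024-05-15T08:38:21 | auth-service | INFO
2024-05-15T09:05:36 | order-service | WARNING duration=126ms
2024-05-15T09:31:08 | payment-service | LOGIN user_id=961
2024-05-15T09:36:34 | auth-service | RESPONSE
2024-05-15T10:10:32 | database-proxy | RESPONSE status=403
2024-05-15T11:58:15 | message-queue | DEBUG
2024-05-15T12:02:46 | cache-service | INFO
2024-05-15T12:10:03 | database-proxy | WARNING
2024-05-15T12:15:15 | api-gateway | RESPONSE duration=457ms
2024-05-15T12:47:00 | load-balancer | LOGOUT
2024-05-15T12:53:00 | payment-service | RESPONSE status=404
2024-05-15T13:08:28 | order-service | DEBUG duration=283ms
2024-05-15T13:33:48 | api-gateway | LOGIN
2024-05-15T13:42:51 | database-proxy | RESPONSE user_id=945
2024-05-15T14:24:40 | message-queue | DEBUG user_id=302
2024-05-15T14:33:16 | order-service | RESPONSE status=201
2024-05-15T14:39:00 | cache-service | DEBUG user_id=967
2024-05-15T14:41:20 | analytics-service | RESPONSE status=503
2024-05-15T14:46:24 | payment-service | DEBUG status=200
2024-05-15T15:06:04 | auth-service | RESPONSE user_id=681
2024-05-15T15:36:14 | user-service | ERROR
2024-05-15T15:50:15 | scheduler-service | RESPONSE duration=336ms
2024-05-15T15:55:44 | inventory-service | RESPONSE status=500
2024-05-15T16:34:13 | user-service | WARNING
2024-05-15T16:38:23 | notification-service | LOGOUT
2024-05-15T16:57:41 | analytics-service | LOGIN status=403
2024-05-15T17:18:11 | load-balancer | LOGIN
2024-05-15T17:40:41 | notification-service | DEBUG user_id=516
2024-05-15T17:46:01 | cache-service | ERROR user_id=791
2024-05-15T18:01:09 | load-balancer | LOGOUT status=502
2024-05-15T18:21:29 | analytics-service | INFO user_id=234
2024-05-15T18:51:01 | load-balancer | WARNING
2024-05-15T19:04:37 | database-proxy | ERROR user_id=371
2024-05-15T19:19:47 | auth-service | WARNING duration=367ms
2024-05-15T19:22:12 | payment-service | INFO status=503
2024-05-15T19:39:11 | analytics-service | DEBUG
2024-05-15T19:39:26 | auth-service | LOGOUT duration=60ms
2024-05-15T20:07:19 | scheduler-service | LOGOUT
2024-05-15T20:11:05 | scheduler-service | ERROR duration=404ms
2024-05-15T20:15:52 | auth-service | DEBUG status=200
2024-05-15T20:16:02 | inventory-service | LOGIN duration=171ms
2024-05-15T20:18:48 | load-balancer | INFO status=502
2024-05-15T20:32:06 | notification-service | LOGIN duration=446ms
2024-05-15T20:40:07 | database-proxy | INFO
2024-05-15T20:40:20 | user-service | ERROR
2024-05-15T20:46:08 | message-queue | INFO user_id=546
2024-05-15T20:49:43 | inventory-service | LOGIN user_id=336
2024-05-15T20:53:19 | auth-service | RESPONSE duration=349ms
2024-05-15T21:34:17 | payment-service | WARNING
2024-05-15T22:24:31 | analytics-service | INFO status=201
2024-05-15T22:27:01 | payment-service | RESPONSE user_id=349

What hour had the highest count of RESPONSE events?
15

To find the peak hour:

1. Group all RESPONSE events by hour
2. Count events in each hour
3. Find hour with maximum count
4. Peak hour: 15 (with 3 events)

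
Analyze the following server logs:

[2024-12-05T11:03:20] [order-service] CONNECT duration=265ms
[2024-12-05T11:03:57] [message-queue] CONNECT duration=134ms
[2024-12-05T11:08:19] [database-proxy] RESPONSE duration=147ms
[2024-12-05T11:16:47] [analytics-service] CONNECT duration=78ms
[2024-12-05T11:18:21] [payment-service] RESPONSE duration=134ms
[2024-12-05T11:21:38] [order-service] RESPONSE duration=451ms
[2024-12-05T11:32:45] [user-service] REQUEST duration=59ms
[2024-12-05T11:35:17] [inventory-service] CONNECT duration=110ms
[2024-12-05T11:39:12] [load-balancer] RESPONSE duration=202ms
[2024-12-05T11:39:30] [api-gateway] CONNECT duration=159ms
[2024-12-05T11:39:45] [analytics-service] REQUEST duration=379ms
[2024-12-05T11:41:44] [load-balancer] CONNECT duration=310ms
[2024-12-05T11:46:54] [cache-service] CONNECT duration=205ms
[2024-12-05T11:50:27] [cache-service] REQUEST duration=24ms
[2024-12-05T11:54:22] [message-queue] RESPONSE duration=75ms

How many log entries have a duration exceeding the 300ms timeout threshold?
3

To count timeouts:

1. Threshold: 300ms
2. Extract duration from each log entry
3. Count entries where duration > 300
4. Timeout count: 3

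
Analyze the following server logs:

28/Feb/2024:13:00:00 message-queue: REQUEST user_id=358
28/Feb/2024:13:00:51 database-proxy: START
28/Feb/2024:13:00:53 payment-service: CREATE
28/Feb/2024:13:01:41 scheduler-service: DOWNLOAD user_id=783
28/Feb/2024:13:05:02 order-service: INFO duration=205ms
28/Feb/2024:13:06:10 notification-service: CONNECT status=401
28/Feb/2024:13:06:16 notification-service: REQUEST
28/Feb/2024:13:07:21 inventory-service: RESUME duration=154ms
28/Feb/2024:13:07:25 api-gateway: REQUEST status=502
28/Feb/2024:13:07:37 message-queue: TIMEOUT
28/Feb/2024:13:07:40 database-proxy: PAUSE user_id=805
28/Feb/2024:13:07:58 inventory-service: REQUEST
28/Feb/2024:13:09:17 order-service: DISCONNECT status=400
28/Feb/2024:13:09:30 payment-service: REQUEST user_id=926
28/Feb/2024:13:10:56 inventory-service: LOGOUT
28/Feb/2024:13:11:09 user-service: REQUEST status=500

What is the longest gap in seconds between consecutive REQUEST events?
376

To find the longest gap:

1. Extract all REQUEST events in chronological order
2. Calculate time differences between consecutive events
3. Find the maximum difference
4. Longest gap: 376 seconds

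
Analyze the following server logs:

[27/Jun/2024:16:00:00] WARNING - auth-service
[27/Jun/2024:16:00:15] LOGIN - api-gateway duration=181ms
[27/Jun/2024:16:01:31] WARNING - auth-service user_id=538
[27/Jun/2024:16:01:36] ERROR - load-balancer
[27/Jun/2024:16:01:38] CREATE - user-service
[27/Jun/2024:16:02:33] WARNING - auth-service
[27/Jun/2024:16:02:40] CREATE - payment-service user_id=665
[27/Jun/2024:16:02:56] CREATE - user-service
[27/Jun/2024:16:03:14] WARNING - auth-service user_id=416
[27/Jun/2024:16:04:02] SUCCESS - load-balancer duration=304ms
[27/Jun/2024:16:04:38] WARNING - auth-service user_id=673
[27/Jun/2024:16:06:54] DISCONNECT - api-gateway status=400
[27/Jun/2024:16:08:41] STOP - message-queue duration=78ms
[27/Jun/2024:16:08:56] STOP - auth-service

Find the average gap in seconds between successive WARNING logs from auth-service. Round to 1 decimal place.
69.5

To calculate average interval:

1. Find all WARNING events for auth-service in order
2. Calculate time gaps between consecutive events
3. Compute mean of gaps: 278 / 4 = 69.5 seconds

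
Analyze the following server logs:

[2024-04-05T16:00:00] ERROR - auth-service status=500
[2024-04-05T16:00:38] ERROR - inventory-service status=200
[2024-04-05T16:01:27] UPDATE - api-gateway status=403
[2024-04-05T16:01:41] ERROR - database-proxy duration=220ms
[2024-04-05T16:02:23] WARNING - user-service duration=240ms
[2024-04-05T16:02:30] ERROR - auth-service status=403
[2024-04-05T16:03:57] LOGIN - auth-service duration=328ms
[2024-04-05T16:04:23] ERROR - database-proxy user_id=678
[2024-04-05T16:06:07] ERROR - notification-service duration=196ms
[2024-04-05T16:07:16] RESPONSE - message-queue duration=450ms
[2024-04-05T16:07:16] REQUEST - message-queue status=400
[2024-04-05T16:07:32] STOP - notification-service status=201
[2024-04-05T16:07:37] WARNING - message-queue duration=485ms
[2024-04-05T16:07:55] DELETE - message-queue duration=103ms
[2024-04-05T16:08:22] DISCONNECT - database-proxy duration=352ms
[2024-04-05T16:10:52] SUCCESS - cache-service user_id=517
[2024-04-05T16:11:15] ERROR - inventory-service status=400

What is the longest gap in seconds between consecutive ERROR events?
308

To find the longest gap:

1. Extract all ERROR events in chronological order
2. Calculate time differences between consecutive events
3. Find the maximum difference
4. Longest gap: 308 seconds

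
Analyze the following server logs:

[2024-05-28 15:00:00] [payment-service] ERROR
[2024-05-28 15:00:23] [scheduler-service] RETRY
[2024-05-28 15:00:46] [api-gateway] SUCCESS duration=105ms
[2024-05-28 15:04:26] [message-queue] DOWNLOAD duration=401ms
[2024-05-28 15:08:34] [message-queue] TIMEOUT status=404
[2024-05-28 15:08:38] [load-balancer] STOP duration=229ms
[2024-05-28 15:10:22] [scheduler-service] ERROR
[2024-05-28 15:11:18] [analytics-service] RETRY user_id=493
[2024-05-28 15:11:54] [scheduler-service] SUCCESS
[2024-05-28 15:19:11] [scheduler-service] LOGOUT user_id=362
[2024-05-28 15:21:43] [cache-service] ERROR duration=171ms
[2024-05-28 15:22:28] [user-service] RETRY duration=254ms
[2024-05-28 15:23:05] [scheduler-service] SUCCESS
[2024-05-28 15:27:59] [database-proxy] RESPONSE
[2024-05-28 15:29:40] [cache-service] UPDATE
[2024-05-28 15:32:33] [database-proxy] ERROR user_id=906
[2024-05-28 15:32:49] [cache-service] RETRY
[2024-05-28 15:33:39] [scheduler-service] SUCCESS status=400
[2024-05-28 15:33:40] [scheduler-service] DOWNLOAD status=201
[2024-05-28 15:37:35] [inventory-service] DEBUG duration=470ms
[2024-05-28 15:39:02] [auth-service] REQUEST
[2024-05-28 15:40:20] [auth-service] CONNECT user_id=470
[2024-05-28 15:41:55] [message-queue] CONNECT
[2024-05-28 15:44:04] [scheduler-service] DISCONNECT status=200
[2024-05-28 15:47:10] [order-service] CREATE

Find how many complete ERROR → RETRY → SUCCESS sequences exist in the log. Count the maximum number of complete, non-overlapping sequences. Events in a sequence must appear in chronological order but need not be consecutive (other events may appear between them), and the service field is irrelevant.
4

To count sequences:

1. Look for pattern: ERROR → RETRY → SUCCESS
2. Greedily scan the log in chronological order, matching each sequence element in turn (ignoring service)
3. Each time the full pattern completes, increment the count and restart matching from the next event
4. Complete non-overlapping sequences found: 4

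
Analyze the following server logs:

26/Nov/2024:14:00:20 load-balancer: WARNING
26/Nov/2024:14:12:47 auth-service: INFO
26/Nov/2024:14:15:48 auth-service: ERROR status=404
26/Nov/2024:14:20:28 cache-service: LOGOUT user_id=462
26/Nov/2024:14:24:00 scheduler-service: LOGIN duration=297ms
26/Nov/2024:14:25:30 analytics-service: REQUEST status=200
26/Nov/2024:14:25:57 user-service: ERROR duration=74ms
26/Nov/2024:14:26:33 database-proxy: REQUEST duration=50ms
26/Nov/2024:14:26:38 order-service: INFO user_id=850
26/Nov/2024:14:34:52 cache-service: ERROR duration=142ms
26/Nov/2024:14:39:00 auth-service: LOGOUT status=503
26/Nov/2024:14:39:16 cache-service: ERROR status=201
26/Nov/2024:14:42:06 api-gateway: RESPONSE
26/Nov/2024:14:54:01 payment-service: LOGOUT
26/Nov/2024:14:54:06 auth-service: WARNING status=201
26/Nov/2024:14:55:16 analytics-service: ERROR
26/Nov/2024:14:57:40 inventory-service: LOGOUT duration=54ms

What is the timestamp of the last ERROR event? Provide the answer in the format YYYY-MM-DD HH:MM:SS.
2024-11-26 14:55:16

To find the last event:

1. Filter for all ERROR events
2. Sort by timestamp
3. Select the last one
4. Timestamp: 2024-11-26 14:55:16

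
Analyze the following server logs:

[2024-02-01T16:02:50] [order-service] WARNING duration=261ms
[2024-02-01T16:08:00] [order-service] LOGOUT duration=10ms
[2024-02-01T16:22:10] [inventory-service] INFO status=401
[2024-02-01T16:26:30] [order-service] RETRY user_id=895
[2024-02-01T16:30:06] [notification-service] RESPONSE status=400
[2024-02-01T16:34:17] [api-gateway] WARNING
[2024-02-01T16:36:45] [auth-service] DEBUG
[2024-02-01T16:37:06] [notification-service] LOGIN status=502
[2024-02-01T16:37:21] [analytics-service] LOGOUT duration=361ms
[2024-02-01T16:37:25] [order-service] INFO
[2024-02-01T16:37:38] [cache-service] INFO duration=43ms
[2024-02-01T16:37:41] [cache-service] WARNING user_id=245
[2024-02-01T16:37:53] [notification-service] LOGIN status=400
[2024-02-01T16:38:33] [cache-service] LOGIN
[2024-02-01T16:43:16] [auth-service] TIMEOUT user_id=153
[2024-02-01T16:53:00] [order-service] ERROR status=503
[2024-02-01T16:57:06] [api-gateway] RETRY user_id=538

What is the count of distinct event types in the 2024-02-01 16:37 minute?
4

To count unique event types:

1. Filter events in the minute starting at 2024-02-01 16:37
2. Extract event types from matching entries
3. Count unique types: 4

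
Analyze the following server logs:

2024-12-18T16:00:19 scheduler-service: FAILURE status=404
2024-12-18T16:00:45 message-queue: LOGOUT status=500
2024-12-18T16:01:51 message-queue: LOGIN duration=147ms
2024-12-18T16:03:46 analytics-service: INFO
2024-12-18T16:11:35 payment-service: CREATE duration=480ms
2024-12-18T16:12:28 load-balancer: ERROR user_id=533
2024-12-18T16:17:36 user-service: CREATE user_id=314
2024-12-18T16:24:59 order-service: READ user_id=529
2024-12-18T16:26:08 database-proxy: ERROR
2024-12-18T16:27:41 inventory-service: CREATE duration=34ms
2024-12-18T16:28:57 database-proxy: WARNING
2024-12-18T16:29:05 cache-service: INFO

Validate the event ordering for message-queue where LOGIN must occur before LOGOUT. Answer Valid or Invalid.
Invalid

To validate ordering:

1. Required order: LOGIN → LOGOUT
2. Rule: LOGIN must occur before LOGOUT
3. Check actual order of events for message-queue
4. Result: Invalid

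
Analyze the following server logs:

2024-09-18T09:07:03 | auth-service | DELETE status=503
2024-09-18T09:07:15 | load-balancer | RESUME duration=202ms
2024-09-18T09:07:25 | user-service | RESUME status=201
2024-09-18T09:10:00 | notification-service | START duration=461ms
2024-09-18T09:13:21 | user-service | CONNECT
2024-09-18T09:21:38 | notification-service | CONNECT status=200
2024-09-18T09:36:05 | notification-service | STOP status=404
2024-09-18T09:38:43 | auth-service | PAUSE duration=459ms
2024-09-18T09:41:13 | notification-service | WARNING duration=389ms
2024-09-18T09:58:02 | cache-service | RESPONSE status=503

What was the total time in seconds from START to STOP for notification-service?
1565

To calculate state duration:

1. Find START event for notification-service: 2024-09-18T09:10:00
2. Find STOP event for notification-service: 2024-09-18T09:36:05
3. Calculate duration: 2024-09-18T09:36:05 - 2024-09-18T09:10:00 = 1565 seconds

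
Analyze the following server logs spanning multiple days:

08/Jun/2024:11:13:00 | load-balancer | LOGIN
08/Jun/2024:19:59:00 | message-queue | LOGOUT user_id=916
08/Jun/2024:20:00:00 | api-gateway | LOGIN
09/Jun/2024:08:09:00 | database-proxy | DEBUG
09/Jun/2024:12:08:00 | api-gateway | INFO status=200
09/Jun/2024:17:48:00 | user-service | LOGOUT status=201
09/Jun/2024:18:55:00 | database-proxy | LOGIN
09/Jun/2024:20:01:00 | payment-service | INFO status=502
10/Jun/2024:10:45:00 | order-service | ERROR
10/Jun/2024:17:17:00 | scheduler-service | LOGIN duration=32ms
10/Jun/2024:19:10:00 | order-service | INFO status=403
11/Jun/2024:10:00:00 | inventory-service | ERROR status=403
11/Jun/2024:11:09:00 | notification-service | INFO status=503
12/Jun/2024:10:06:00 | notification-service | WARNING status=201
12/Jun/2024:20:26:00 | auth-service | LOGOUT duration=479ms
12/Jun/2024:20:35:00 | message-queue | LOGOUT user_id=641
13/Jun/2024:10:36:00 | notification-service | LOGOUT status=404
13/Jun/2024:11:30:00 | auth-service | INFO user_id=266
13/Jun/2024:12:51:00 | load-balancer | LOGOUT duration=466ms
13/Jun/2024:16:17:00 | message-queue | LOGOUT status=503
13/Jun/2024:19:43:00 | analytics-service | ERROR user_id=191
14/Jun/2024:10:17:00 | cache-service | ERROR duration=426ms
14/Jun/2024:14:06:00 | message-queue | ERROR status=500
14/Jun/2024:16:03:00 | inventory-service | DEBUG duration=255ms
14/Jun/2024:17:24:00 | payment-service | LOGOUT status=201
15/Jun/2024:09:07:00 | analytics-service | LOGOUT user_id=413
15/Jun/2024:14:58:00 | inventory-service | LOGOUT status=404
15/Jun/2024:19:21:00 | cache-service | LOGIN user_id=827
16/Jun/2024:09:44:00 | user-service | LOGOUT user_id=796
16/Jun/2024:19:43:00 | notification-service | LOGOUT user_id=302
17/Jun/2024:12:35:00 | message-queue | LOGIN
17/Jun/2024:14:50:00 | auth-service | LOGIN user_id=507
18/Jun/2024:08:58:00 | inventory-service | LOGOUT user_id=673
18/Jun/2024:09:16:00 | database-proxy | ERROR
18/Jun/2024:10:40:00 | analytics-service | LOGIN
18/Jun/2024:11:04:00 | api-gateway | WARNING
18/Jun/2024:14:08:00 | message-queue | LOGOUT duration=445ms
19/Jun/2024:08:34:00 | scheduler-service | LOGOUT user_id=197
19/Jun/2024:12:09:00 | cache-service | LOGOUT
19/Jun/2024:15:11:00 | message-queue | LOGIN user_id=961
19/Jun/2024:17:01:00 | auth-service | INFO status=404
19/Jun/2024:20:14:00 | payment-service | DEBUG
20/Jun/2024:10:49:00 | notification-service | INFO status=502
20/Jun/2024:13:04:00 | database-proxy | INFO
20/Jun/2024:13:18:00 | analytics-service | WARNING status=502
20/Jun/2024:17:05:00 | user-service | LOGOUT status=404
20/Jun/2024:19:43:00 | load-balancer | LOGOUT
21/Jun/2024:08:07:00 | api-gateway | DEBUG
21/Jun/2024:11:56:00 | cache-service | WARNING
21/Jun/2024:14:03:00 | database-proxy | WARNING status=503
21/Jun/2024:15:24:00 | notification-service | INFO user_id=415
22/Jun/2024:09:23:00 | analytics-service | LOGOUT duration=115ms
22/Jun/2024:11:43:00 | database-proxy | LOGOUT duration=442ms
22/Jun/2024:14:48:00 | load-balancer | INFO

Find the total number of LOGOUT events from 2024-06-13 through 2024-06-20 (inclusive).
14

To filter by date range:

1. Date range: 2024-06-13 through 2024-06-20, both dates inclusive
2. Filter for LOGOUT events whose date falls in this range
3. Count matching events: 14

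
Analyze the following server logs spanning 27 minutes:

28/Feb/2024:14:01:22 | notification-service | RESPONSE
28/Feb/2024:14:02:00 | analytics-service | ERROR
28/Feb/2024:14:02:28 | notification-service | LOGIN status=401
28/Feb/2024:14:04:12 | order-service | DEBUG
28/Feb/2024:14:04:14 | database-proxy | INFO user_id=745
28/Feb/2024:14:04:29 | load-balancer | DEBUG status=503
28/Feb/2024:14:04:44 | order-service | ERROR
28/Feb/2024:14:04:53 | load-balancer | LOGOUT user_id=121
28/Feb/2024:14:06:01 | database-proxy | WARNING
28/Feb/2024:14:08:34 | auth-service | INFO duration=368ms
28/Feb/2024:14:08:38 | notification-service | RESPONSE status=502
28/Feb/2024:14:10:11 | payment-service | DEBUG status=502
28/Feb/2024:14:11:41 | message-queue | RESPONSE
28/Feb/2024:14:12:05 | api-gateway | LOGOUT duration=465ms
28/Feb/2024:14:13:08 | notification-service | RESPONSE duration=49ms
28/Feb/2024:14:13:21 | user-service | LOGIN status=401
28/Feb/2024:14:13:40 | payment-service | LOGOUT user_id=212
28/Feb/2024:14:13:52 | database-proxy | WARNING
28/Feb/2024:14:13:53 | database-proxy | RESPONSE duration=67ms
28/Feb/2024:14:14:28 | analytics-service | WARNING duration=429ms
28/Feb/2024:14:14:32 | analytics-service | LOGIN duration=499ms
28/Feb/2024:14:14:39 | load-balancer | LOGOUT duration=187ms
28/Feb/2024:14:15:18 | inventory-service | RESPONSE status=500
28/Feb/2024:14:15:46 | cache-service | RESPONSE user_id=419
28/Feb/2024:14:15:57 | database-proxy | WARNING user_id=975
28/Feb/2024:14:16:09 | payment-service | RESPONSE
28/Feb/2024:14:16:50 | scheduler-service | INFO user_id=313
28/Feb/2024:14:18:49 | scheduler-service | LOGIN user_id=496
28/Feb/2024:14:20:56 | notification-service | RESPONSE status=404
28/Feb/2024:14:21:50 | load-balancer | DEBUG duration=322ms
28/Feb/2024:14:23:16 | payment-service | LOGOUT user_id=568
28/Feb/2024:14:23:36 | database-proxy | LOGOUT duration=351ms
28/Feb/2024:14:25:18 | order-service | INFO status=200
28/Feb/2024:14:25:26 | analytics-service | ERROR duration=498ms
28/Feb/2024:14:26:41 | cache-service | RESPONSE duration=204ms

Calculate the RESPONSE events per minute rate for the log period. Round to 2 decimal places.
0.37

To calculate the rate:

1. Count total RESPONSE events: 10
2. Total time period: 27 minutes
3. Rate = 10 / 27 = 0.37 events per minute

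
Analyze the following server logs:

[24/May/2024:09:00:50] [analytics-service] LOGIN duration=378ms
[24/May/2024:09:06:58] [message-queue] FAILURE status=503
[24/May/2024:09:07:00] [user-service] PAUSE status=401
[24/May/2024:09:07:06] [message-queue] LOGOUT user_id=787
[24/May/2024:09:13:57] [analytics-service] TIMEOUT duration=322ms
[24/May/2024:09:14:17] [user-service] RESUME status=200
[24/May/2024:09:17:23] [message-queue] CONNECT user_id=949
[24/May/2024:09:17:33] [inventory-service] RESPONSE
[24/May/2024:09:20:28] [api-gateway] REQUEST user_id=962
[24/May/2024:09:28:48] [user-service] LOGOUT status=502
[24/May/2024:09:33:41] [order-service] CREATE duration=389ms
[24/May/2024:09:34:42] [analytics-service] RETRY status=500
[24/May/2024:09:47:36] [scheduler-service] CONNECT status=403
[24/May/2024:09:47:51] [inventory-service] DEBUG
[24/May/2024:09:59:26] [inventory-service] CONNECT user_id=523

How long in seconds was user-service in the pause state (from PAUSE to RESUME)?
437

To calculate state duration:

1. Find PAUSE event for user-service: 24/May/2024:09:07:00
2. Find RESUME event for user-service: 24/May/2024:09:14:17
3. Calculate duration: 24/May/2024:09:14:17 - 24/May/2024:09:07:00 = 437 seconds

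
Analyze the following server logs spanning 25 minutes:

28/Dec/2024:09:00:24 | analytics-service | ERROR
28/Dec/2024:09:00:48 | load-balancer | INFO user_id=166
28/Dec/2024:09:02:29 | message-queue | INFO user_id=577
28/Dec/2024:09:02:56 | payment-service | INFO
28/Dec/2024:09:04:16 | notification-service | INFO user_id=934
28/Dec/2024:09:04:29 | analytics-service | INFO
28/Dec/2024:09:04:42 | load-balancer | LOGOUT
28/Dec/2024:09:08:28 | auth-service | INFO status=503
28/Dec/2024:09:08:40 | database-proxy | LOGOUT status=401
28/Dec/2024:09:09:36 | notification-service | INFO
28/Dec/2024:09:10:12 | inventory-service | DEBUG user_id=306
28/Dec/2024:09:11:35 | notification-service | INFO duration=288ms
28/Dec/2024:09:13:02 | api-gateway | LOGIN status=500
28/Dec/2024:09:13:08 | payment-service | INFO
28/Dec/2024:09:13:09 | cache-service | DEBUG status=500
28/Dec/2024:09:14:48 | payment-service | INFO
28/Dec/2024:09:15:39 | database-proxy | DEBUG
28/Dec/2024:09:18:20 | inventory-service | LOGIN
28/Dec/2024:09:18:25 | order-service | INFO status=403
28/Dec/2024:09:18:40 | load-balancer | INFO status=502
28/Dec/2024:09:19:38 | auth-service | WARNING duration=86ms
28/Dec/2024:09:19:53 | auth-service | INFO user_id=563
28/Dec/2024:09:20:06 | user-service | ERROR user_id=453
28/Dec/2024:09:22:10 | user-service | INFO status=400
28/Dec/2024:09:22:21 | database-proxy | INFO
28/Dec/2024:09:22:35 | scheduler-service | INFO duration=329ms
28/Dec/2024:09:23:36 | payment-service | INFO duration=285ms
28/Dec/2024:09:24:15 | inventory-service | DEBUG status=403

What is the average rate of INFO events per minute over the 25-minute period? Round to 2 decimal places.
0.68

To calculate the rate:

1. Count total INFO events: 17
2. Total time period: 25 minutes
3. Rate = 17 / 25 = 0.68 events per minute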